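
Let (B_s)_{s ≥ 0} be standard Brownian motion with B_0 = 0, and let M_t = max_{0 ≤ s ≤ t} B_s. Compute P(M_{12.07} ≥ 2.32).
P(M_{12.07} ≥ 2.32) = 2·P(B_{12.07} ≥ 2.32) = 2(1 − Φ(2.32/√12.07)) ≈ 0.5043

By the reflection principle for Brownian motion, P(M_t ≥ a) = 2 · P(B_t ≥ a) for a ≥ 0. Since B_t ~ N(0, t), P(B_t ≥ 2.32) = 1 − Φ(2.32/√t) = 1 − Φ(2.32/√12.07) = 1 − Φ(0.6678). So
  P(M_{12.07} ≥ 2.32) = 2(1 − Φ(0.6678)) ≈ 0.5043.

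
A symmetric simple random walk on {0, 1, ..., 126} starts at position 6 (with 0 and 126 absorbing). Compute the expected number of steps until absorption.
E[τ | X_0 = 6] = 720

Let v_k = E[τ | X_0 = k]. Boundary: v_0 = v_126 = 0. Recurrence: v_k = 1 + (v_{k-1} + v_{k+1})/2 for 1 ≤ k ≤ 125. The particular solution to v_k − (v_{k-1} + v_{k+1})/2 = 1 is v_k = −k^2. Adding homogeneous solution A + B k and matching boundaries gives v_k = k (126 − k). Substituting k = 6: v_6 = 6 · 120 = 720.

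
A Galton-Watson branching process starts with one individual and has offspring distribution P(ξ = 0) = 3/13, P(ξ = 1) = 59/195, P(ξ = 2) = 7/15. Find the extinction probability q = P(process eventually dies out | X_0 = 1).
q = 45/91

The pgf is f(s) = 3/13 + 59/195·s + 7/15·s². The extinction probability q is the smallest fixed point of f in [0, 1]. Setting s = f(s):
  7/15·s² + (59/195 − 1)·s + 3/13 = 0
  7/15·s² − (3/13 + 7/15)·s + 3/13 = 0
which factors as (s − 1)·(7/15·s − 3/13) = 0, giving roots s = 1 and s = (3/13)/(7/15) = 45/91.
Mean offspring μ = 59/195 + 2·7/15 = 241/195 > 1 (supercritical), so q < 1. The extinction probability is the smaller root: q = (3/13)/(7/15) = 45/91.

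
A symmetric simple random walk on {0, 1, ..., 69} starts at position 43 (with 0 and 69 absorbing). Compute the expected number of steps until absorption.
E[τ | X_0 = 43] = 1118

Let v_k = E[τ | X_0 = k]. Boundary: v_0 = v_69 = 0. Recurrence: v_k = 1 + (v_{k-1} + v_{k+1})/2 for 1 ≤ k ≤ 68. The particular solution to v_k − (v_{k-1} + v_{k+1})/2 = 1 is v_k = −k^2. Adding homogeneous solution A + B k and matching boundaries gives v_k = k (69 − k). Substituting k = 43: v_43 = 43 · 26 = 1118.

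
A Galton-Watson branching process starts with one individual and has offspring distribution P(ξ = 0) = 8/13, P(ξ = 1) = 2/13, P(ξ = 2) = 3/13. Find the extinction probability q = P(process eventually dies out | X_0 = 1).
q = 1

Mean offspring μ = 0·8/13 + 1·2/13 + 2·3/13 = 8/13 ≤ 1. For μ ≤ 1 with offspring not concentrated at 1, the Galton-Watson process goes extinct almost surely, so q = 1.
(Algebraic check: The pgf is f(s) = 8/13 + 2/13·s + 3/13·s². The extinction probability q is the smallest fixed point of f in [0, 1]. Setting s = f(s):
  3/13·s² + (2/13 − 1)·s + 8/13 = 0
  3/13·s² − (8/13 + 3/13)·s + 8/13 = 0
which factors as (s − 1)·(3/13·s − 8/13) = 0, giving roots s = 1 and s = (8/13)/(3/13) = 8/3. Since 8/3 ≥ 1, the smallest root in [0, 1] is s = 1.)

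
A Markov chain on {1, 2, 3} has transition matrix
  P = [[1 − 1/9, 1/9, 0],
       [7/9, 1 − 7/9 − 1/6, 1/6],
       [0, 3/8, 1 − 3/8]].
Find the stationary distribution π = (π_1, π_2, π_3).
π = (63/76, 9/76, 1/19)

This is a birth-death chain on three states, which satisfies detailed balance: π_1 · P_{12} = π_2 · P_{21} and π_2 · P_{23} = π_3 · P_{32}.
From π_1 · 1/9 = π_2 · 7/9: π_2/π_1 = (1/9)/(7/9) = 1/7.
From π_2 · 1/6 = π_3 · 3/8: π_3/π_2 = (1/6)/(3/8) = 4/9.
Take π_1 proportional to 1; then unnormalized π = (1, 1/7, 4/63). Normalize by dividing by the sum 76/63:
  π = (63/76, 9/76, 1/19).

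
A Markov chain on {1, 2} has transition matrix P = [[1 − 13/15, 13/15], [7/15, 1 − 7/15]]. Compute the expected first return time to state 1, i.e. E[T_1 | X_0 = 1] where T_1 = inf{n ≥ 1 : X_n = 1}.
E[T_1 | X_0 = 1] = 1/π_1 = 20/7

For an irreducible recurrent Markov chain with stationary distribution π, E[T_i | X_0 = i] = 1/π_i (Kac's formula). Here π_1 = (7/15)/(13/15 + 7/15) = (7/15)/(4/3) = 7/20, so E[T_1 | X_0 = 1] = 1/π_1 = (13/15 + 7/15)/(7/15) = (4/3)/(7/15) = 20/7.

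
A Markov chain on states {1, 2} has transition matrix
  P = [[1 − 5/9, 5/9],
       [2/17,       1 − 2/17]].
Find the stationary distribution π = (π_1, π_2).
π_1 = 18/103, π_2 = 85/103

Solve πP = π with π_1 + π_2 = 1. From πP = π: π_1 · (1 − 5/9) + π_2 · 2/17 = π_1 ⇒ π_2 · 2/17 = π_1 · 5/9 ⇒ π_2/π_1 = (5/9)/(2/17) = 85/18. Together with π_1 + π_2 = 1:
  π_1 = (2/17)/(5/9 + 2/17) = (2/17)/(103/153) = 18/103,
  π_2 = (5/9)/(5/9 + 2/17) = (5/9)/(103/153) = 85/103.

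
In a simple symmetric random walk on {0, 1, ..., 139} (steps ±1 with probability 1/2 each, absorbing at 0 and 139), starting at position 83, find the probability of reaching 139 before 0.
P(hit 139 before 0) = 83/139

Let u_k = P(hit 139 before 0 | start at k). Then u_0 = 0, u_139 = 1, and u_k = u_{k-1}/2 + u_{k+1}/2 for 1 ≤ k ≤ 138. This harmonic recurrence is solved by u_k = k/139, giving u_83 = 83/139.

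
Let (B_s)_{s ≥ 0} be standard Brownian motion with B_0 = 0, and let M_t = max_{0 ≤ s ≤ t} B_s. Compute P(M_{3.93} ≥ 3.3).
P(M_{3.93} ≥ 3.3) = 2·P(B_{3.93} ≥ 3.3) = 2(1 − Φ(3.3/√3.93)) ≈ 0.0960

By the reflection principle for Brownian motion, P(M_t ≥ a) = 2 · P(B_t ≥ a) for a ≥ 0. Since B_t ~ N(0, t), P(B_t ≥ 3.3) = 1 − Φ(3.3/√t) = 1 − Φ(3.3/√3.93) = 1 − Φ(1.6646). So
  P(M_{3.93} ≥ 3.3) = 2(1 − Φ(1.6646)) ≈ 0.0960.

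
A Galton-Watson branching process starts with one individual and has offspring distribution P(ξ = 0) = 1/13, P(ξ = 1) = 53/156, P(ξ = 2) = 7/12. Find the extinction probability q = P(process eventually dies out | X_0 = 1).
q = 12/91

The pgf is f(s) = 1/13 + 53/156·s + 7/12·s². The extinction probability q is the smallest fixed point of f in [0, 1]. Setting s = f(s):
  7/12·s² + (53/156 − 1)·s + 1/13 = 0
  7/12·s² − (1/13 + 7/12)·s + 1/13 = 0
which factors as (s − 1)·(7/12·s − 1/13) = 0, giving roots s = 1 and s = (1/13)/(7/12) = 12/91.
Mean offspring μ = 53/156 + 2·7/12 = 235/156 > 1 (supercritical), so q < 1. The extinction probability is the smaller root: q = (1/13)/(7/12) = 12/91.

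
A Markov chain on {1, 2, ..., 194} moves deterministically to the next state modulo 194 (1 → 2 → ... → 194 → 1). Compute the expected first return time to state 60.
E[T_60 | X_0 = 60] = 194

The chain cycles deterministically, so starting at state 60 it returns in exactly 194 steps. Equivalently, the stationary distribution is uniform π_j = 1/194 for every state j, so by Kac's formula E[T_60] = 1/π_60 = 194.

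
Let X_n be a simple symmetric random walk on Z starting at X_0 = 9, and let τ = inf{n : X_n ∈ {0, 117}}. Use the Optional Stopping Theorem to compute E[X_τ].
E[X_τ] = 9

X_n is a martingale and τ is a bounded-mean stopping time (indeed τ is finite a.s. with bounded expectation since the walk is in a bounded region). By the OST, E[X_τ] = E[X_0] = 9. Equivalently: E[X_τ] = 117 · P(hit 117 first) + 0 · P(hit 0 first) = 117 · (9/117) = 9.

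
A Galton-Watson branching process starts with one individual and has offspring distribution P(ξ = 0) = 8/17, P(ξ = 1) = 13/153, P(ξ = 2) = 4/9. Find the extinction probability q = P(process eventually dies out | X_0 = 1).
q = 1

Mean offspring μ = 0·8/17 + 1·13/153 + 2·4/9 = 149/153 ≤ 1. For μ ≤ 1 with offspring not concentrated at 1, the Galton-Watson process goes extinct almost surely, so q = 1.
(Algebraic check: The pgf is f(s) = 8/17 + 13/153·s + 4/9·s². The extinction probability q is the smallest fixed point of f in [0, 1]. Setting s = f(s):
  4/9·s² + (13/153 − 1)·s + 8/17 = 0
  4/9·s² − (8/17 + 4/9)·s + 8/17 = 0
which factors as (s − 1)·(4/9·s − 8/17) = 0, giving roots s = 1 and s = (8/17)/(4/9) = 18/17. Since 18/17 ≥ 1, the smallest root in [0, 1] is s = 1.)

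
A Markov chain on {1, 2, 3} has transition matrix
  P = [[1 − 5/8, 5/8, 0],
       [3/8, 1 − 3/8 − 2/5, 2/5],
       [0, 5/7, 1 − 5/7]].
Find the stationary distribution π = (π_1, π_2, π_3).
π = (5/18, 25/54, 7/27)

This is a birth-death chain on three states, which satisfies detailed balance: π_1 · P_{12} = π_2 · P_{21} and π_2 · P_{23} = π_3 · P_{32}.
From π_1 · 5/8 = π_2 · 3/8: π_2/π_1 = (5/8)/(3/8) = 5/3.
From π_2 · 2/5 = π_3 · 5/7: π_3/π_2 = (2/5)/(5/7) = 14/25.
Take π_1 proportional to 1; then unnormalized π = (1, 5/3, 14/15). Normalize by dividing by the sum 18/5:
  π = (5/18, 25/54, 7/27).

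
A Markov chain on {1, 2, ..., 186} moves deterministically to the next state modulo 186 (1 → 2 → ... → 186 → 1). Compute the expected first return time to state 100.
E[T_100 | X_0 = 100] = 186

The chain cycles deterministically, so starting at state 100 it returns in exactly 186 steps. Equivalently, the stationary distribution is uniform π_j = 1/186 for every state j, so by Kac's formula E[T_100] = 1/π_100 = 186.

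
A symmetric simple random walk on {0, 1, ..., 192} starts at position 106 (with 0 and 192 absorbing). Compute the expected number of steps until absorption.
E[τ | X_0 = 106] = 9116

Let v_k = E[τ | X_0 = k]. Boundary: v_0 = v_192 = 0. Recurrence: v_k = 1 + (v_{k-1} + v_{k+1})/2 for 1 ≤ k ≤ 191. The particular solution to v_k − (v_{k-1} + v_{k+1})/2 = 1 is v_k = −k^2. Adding homogeneous solution A + B k and matching boundaries gives v_k = k (192 − k). Substituting k = 106: v_106 = 106 · 86 = 9116.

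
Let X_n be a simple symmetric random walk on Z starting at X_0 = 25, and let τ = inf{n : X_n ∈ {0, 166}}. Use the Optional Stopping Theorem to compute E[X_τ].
E[X_τ] = 25

X_n is a martingale and τ is a bounded-mean stopping time (indeed τ is finite a.s. with bounded expectation since the walk is in a bounded region). By the OST, E[X_τ] = E[X_0] = 25. Equivalently: E[X_τ] = 166 · P(hit 166 first) + 0 · P(hit 0 first) = 166 · (25/166) = 25.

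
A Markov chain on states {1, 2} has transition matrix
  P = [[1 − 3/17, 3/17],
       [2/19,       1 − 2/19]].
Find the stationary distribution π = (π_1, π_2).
π_1 = 34/91, π_2 = 57/91

Solve πP = π with π_1 + π_2 = 1. From πP = π: π_1 · (1 − 3/17) + π_2 · 2/19 = π_1 ⇒ π_2 · 2/19 = π_1 · 3/17 ⇒ π_2/π_1 = (3/17)/(2/19) = 57/34. Together with π_1 + π_2 = 1:
  π_1 = (2/19)/(3/17 + 2/19) = (2/19)/(91/323) = 34/91,
  π_2 = (3/17)/(3/17 + 2/19) = (3/17)/(91/323) = 57/91.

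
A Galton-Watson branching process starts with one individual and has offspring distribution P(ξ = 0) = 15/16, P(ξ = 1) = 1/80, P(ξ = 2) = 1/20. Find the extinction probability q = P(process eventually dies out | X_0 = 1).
q = 1

Mean offspring μ = 0·15/16 + 1·1/80 + 2·1/20 = 9/80 ≤ 1. For μ ≤ 1 with offspring not concentrated at 1, the Galton-Watson process goes extinct almost surely, so q = 1.
(Algebraic check: The pgf is f(s) = 15/16 + 1/80·s + 1/20·s². The extinction probability q is the smallest fixed point of f in [0, 1]. Setting s = f(s):
  1/20·s² + (1/80 − 1)·s + 15/16 = 0
  1/20·s² − (15/16 + 1/20)·s + 15/16 = 0
which factors as (s − 1)·(1/20·s − 15/16) = 0, giving roots s = 1 and s = (15/16)/(1/20) = 75/4. Since 75/4 ≥ 1, the smallest root in [0, 1] is s = 1.)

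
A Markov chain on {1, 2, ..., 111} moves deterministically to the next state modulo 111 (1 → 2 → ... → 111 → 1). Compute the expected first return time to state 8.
E[T_8 | X_0 = 8] = 111

The chain cycles deterministically, so starting at state 8 it returns in exactly 111 steps. Equivalently, the stationary distribution is uniform π_j = 1/111 for every state j, so by Kac's formula E[T_8] = 1/π_8 = 111.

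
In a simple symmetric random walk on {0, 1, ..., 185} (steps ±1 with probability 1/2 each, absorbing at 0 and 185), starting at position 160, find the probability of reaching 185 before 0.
P(hit 185 before 0) = 160/185 = 32/37

Let u_k = P(hit 185 before 0 | start at k). Then u_0 = 0, u_185 = 1, and u_k = u_{k-1}/2 + u_{k+1}/2 for 1 ≤ k ≤ 184. This harmonic recurrence is solved by u_k = k/185, giving u_160 = 160/185 = 32/37.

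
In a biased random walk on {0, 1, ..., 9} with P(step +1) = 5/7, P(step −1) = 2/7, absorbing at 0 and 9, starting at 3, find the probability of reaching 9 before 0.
P(hit 9 before 0) = (1 − (2/5)^3) / (1 − (2/5)^9) = 15625/16689

Let u_k denote P(reach 9 before 0 | start at k). Boundary: u_0 = 0, u_9 = 1. Recurrence: u_k = 5/7·u_{k+1} + 2/7·u_{k-1} for 1 ≤ k ≤ 8. Try u_k = A + B·r^k with r = q/p = (2/7)/(5/7) = 2/5. Substitution satisfies the recurrence; boundary conditions give:
  u_k = (1 − r^k) / (1 − r^N) = (1 − (2/5)^3) / (1 − (2/5)^9) = 15625/16689.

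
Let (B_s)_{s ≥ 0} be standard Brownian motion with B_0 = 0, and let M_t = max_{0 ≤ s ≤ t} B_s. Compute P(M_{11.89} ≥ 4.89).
P(M_{11.89} ≥ 4.89) = 2·P(B_{11.89} ≥ 4.89) = 2(1 − Φ(4.89/√11.89)) ≈ 0.1562

By the reflection principle for Brownian motion, P(M_t ≥ a) = 2 · P(B_t ≥ a) for a ≥ 0. Since B_t ~ N(0, t), P(B_t ≥ 4.89) = 1 − Φ(4.89/√t) = 1 − Φ(4.89/√11.89) = 1 − Φ(1.4181). So
  P(M_{11.89} ≥ 4.89) = 2(1 − Φ(1.4181)) ≈ 0.1562.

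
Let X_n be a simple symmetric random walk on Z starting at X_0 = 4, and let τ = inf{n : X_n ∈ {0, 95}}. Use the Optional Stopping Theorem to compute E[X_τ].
E[X_τ] = 4

X_n is a martingale and τ is a bounded-mean stopping time (indeed τ is finite a.s. with bounded expectation since the walk is in a bounded region). By the OST, E[X_τ] = E[X_0] = 4. Equivalently: E[X_τ] = 95 · P(hit 95 first) + 0 · P(hit 0 first) = 95 · (4/95) = 4.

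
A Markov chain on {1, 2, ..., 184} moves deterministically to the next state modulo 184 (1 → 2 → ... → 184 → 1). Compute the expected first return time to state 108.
E[T_108 | X_0 = 108] = 184

The chain cycles deterministically, so starting at state 108 it returns in exactly 184 steps. Equivalently, the stationary distribution is uniform π_j = 1/184 for every state j, so by Kac's formula E[T_108] = 1/π_108 = 184.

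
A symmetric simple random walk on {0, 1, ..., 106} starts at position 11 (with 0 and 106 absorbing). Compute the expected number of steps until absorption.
E[τ | X_0 = 11] = 1045

Let v_k = E[τ | X_0 = k]. Boundary: v_0 = v_106 = 0. Recurrence: v_k = 1 + (v_{k-1} + v_{k+1})/2 for 1 ≤ k ≤ 105. The particular solution to v_k − (v_{k-1} + v_{k+1})/2 = 1 is v_k = −k^2. Adding homogeneous solution A + B k and matching boundaries gives v_k = k (106 − k). Substituting k = 11: v_11 = 11 · 95 = 1045.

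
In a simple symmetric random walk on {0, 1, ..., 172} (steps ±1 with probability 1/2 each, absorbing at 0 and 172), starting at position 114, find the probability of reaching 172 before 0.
P(hit 172 before 0) = 114/172 = 57/86

Let u_k = P(hit 172 before 0 | start at k). Then u_0 = 0, u_172 = 1, and u_k = u_{k-1}/2 + u_{k+1}/2 for 1 ≤ k ≤ 171. This harmonic recurrence is solved by u_k = k/172, giving u_114 = 114/172 = 57/86.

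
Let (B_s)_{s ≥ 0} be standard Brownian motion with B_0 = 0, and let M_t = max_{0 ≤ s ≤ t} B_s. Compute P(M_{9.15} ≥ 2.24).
P(M_{9.15} ≥ 2.24) = 2·P(B_{9.15} ≥ 2.24) = 2(1 − Φ(2.24/√9.15)) ≈ 0.4590

By the reflection principle for Brownian motion, P(M_t ≥ a) = 2 · P(B_t ≥ a) for a ≥ 0. Since B_t ~ N(0, t), P(B_t ≥ 2.24) = 1 − Φ(2.24/√t) = 1 − Φ(2.24/√9.15) = 1 − Φ(0.7405). So
  P(M_{9.15} ≥ 2.24) = 2(1 − Φ(0.7405)) ≈ 0.4590.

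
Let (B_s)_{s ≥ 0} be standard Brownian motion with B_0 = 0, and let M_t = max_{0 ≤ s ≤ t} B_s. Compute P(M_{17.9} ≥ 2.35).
P(M_{17.9} ≥ 2.35) = 2·P(B_{17.9} ≥ 2.35) = 2(1 − Φ(2.35/√17.9)) ≈ 0.5786

By the reflection principle for Brownian motion, P(M_t ≥ a) = 2 · P(B_t ≥ a) for a ≥ 0. Since B_t ~ N(0, t), P(B_t ≥ 2.35) = 1 − Φ(2.35/√t) = 1 − Φ(2.35/√17.9) = 1 − Φ(0.5554). So
  P(M_{17.9} ≥ 2.35) = 2(1 − Φ(0.5554)) ≈ 0.5786.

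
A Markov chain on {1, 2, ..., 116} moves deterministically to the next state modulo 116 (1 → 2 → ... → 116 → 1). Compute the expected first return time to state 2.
E[T_2 | X_0 = 2] = 116

The chain cycles deterministically, so starting at state 2 it returns in exactly 116 steps. Equivalently, the stationary distribution is uniform π_j = 1/116 for every state j, so by Kac's formula E[T_2] = 1/π_2 = 116.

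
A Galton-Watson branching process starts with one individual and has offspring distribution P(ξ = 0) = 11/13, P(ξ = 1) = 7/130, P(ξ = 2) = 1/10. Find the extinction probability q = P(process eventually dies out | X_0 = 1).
q = 1

Mean offspring μ = 0·11/13 + 1·7/130 + 2·1/10 = 33/130 ≤ 1. For μ ≤ 1 with offspring not concentrated at 1, the Galton-Watson process goes extinct almost surely, so q = 1.
(Algebraic check: The pgf is f(s) = 11/13 + 7/130·s + 1/10·s². The extinction probability q is the smallest fixed point of f in [0, 1]. Setting s = f(s):
  1/10·s² + (7/130 − 1)·s + 11/13 = 0
  1/10·s² − (11/13 + 1/10)·s + 11/13 = 0
which factors as (s − 1)·(1/10·s − 11/13) = 0, giving roots s = 1 and s = (11/13)/(1/10) = 110/13. Since 110/13 ≥ 1, the smallest root in [0, 1] is s = 1.)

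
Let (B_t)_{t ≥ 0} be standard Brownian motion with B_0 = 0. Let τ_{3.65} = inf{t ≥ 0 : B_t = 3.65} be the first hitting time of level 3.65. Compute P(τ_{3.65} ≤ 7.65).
P(τ_{3.65} ≤ 7.65) = 2(1 − Φ(3.65/√7.65)) = 2(1 − Φ(1.3197)) ≈ 0.1869

By the reflection principle for standard BM, P(τ_b ≤ t) = 2 · P(B_t ≥ b). Since B_t ~ N(0, t), P(B_t ≥ 3.65) = 1 − Φ(3.65/√t) = 1 − Φ(3.65/√7.65) = 1 − Φ(1.3197) ≈ 0.09347. Doubling: P(τ_{3.65} ≤ 7.65) ≈ 2 · 0.09347 = 0.18694 ≈ 0.1869.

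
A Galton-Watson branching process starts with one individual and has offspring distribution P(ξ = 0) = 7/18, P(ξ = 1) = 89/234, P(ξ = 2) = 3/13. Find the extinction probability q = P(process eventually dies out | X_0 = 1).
q = 1

Mean offspring μ = 0·7/18 + 1·89/234 + 2·3/13 = 197/234 ≤ 1. For μ ≤ 1 with offspring not concentrated at 1, the Galton-Watson process goes extinct almost surely, so q = 1.
(Algebraic check: The pgf is f(s) = 7/18 + 89/234·s + 3/13·s². The extinction probability q is the smallest fixed point of f in [0, 1]. Setting s = f(s):
  3/13·s² + (89/234 − 1)·s + 7/18 = 0
  3/13·s² − (7/18 + 3/13)·s + 7/18 = 0
which factors as (s − 1)·(3/13·s − 7/18) = 0, giving roots s = 1 and s = (7/18)/(3/13) = 91/54. Since 91/54 ≥ 1, the smallest root in [0, 1] is s = 1.)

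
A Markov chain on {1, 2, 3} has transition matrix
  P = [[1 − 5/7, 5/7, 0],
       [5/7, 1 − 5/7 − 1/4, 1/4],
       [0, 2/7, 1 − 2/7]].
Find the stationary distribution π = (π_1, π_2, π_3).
π = (8/23, 8/23, 7/23)

This is a birth-death chain on three states, which satisfies detailed balance: π_1 · P_{12} = π_2 · P_{21} and π_2 · P_{23} = π_3 · P_{32}.
From π_1 · 5/7 = π_2 · 5/7: π_2/π_1 = (5/7)/(5/7) = 1.
From π_2 · 1/4 = π_3 · 2/7: π_3/π_2 = (1/4)/(2/7) = 7/8.
Take π_1 proportional to 1; then unnormalized π = (1, 1, 7/8). Normalize by dividing by the sum 23/8:
  π = (8/23, 8/23, 7/23).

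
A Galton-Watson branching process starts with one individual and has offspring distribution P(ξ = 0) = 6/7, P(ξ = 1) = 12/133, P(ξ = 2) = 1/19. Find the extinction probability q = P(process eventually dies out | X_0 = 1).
q = 1

Mean offspring μ = 0·6/7 + 1·12/133 + 2·1/19 = 26/133 ≤ 1. For μ ≤ 1 with offspring not concentrated at 1, the Galton-Watson process goes extinct almost surely, so q = 1.
(Algebraic check: The pgf is f(s) = 6/7 + 12/133·s + 1/19·s². The extinction probability q is the smallest fixed point of f in [0, 1]. Setting s = f(s):
  1/19·s² + (12/133 − 1)·s + 6/7 = 0
  1/19·s² − (6/7 + 1/19)·s + 6/7 = 0
which factors as (s − 1)·(1/19·s − 6/7) = 0, giving roots s = 1 and s = (6/7)/(1/19) = 114/7. Since 114/7 ≥ 1, the smallest root in [0, 1] is s = 1.)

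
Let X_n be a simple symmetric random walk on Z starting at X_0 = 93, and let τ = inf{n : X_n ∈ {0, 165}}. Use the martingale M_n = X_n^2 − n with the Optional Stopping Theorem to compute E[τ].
E[τ] = 6696

M_n = X_n^2 − n is a martingale (since E[X_{n+1}^2 | F_n] = X_n^2 + 1). By OST (τ has finite mean in a bounded region), E[M_τ] = E[M_0] = X_0^2 − 0 = 93^2 = 8649. Also E[M_τ] = E[X_τ^2] − E[τ]. The walk exits at 0 or 165, with P(hit 165 first) = 93/165, so E[X_τ^2] = 165^2 · 93/165 + 0 = 15345. Thus E[τ] = E[X_τ^2] − E[M_τ] = 15345 − 8649 = 6696 = 93(165 − 93) = 6696.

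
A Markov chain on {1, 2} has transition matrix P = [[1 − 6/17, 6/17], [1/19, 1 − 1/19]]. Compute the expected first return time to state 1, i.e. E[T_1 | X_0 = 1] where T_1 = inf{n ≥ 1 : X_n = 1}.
E[T_1 | X_0 = 1] = 1/π_1 = 131/17

For an irreducible recurrent Markov chain with stationary distribution π, E[T_i | X_0 = i] = 1/π_i (Kac's formula). Here π_1 = (1/19)/(6/17 + 1/19) = (1/19)/(131/323) = 17/131, so E[T_1 | X_0 = 1] = 1/π_1 = (6/17 + 1/19)/(1/19) = (131/323)/(1/19) = 131/17.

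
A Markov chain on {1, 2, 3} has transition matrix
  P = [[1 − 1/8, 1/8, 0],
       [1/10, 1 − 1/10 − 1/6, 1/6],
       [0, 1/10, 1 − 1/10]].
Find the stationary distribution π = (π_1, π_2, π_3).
π = (3/13, 15/52, 25/52)

This is a birth-death chain on three states, which satisfies detailed balance: π_1 · P_{12} = π_2 · P_{21} and π_2 · P_{23} = π_3 · P_{32}.
From π_1 · 1/8 = π_2 · 1/10: π_2/π_1 = (1/8)/(1/10) = 5/4.
From π_2 · 1/6 = π_3 · 1/10: π_3/π_2 = (1/6)/(1/10) = 5/3.
Take π_1 proportional to 1; then unnormalized π = (1, 5/4, 25/12). Normalize by dividing by the sum 13/3:
  π = (3/13, 15/52, 25/52).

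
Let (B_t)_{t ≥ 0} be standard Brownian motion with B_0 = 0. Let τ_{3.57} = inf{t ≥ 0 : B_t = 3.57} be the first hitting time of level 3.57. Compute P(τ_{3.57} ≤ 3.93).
P(τ_{3.57} ≤ 3.93) = 2(1 − Φ(3.57/√3.93)) = 2(1 − Φ(1.8008)) ≈ 0.0717

By the reflection principle for standard BM, P(τ_b ≤ t) = 2 · P(B_t ≥ b). Since B_t ~ N(0, t), P(B_t ≥ 3.57) = 1 − Φ(3.57/√t) = 1 − Φ(3.57/√3.93) = 1 − Φ(1.8008) ≈ 0.03587. Doubling: P(τ_{3.57} ≤ 3.93) ≈ 2 · 0.03587 = 0.07174 ≈ 0.0717.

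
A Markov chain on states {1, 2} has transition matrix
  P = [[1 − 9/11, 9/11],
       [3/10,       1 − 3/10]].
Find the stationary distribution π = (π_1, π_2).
π_1 = 11/41, π_2 = 30/41

Solve πP = π with π_1 + π_2 = 1. From πP = π: π_1 · (1 − 9/11) + π_2 · 3/10 = π_1 ⇒ π_2 · 3/10 = π_1 · 9/11 ⇒ π_2/π_1 = (9/11)/(3/10) = 30/11. Together with π_1 + π_2 = 1:
  π_1 = (3/10)/(9/11 + 3/10) = (3/10)/(123/110) = 11/41,
  π_2 = (9/11)/(9/11 + 3/10) = (9/11)/(123/110) = 30/41.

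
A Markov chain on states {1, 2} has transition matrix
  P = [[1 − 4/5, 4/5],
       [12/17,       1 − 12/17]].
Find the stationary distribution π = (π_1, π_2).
π_1 = 15/32, π_2 = 17/32

Solve πP = π with π_1 + π_2 = 1. From πP = π: π_1 · (1 − 4/5) + π_2 · 12/17 = π_1 ⇒ π_2 · 12/17 = π_1 · 4/5 ⇒ π_2/π_1 = (4/5)/(12/17) = 17/15. Together with π_1 + π_2 = 1:
  π_1 = (12/17)/(4/5 + 12/17) = (12/17)/(128/85) = 15/32,
  π_2 = (4/5)/(4/5 + 12/17) = (4/5)/(128/85) = 17/32.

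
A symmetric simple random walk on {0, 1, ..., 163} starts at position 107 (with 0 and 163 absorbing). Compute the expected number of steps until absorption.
E[τ | X_0 = 107] = 5992

Let v_k = E[τ | X_0 = k]. Boundary: v_0 = v_163 = 0. Recurrence: v_k = 1 + (v_{k-1} + v_{k+1})/2 for 1 ≤ k ≤ 162. The particular solution to v_k − (v_{k-1} + v_{k+1})/2 = 1 is v_k = −k^2. Adding homogeneous solution A + B k and matching boundaries gives v_k = k (163 − k). Substituting k = 107: v_107 = 107 · 56 = 5992.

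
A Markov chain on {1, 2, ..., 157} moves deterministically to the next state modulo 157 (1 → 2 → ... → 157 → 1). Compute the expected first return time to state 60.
E[T_60 | X_0 = 60] = 157

The chain cycles deterministically, so starting at state 60 it returns in exactly 157 steps. Equivalently, the stationary distribution is uniform π_j = 1/157 for every state j, so by Kac's formula E[T_60] = 1/π_60 = 157.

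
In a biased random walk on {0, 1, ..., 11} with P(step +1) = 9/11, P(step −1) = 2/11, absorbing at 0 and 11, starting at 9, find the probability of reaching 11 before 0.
P(hit 11 before 0) = (1 − (2/9)^9) / (1 − (2/9)^11) = 4483002591/4483008223

Let u_k denote P(reach 11 before 0 | start at k). Boundary: u_0 = 0, u_11 = 1. Recurrence: u_k = 9/11·u_{k+1} + 2/11·u_{k-1} for 1 ≤ k ≤ 10. Try u_k = A + B·r^k with r = q/p = (2/11)/(9/11) = 2/9. Substitution satisfies the recurrence; boundary conditions give:
  u_k = (1 − r^k) / (1 − r^N) = (1 − (2/9)^9) / (1 − (2/9)^11) = 4483002591/4483008223.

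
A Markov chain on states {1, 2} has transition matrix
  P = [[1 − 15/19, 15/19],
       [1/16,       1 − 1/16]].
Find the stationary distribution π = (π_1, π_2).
π_1 = 19/259, π_2 = 240/259

Solve πP = π with π_1 + π_2 = 1. From πP = π: π_1 · (1 − 15/19) + π_2 · 1/16 = π_1 ⇒ π_2 · 1/16 = π_1 · 15/19 ⇒ π_2/π_1 = (15/19)/(1/16) = 240/19. Together with π_1 + π_2 = 1:
  π_1 = (1/16)/(15/19 + 1/16) = (1/16)/(259/304) = 19/259,
  π_2 = (15/19)/(15/19 + 1/16) = (15/19)/(259/304) = 240/259.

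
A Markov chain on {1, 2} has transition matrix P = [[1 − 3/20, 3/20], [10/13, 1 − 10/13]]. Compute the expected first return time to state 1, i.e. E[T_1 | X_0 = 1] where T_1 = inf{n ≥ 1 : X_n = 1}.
E[T_1 | X_0 = 1] = 1/π_1 = 239/200

For an irreducible recurrent Markov chain with stationary distribution π, E[T_i | X_0 = i] = 1/π_i (Kac's formula). Here π_1 = (10/13)/(3/20 + 10/13) = (10/13)/(239/260) = 200/239, so E[T_1 | X_0 = 1] = 1/π_1 = (3/20 + 10/13)/(10/13) = (239/260)/(10/13) = 239/200.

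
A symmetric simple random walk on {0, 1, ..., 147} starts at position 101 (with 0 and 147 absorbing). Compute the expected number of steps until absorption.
E[τ | X_0 = 101] = 4646

Let v_k = E[τ | X_0 = k]. Boundary: v_0 = v_147 = 0. Recurrence: v_k = 1 + (v_{k-1} + v_{k+1})/2 for 1 ≤ k ≤ 146. The particular solution to v_k − (v_{k-1} + v_{k+1})/2 = 1 is v_k = −k^2. Adding homogeneous solution A + B k and matching boundaries gives v_k = k (147 − k). Substituting k = 101: v_101 = 101 · 46 = 4646.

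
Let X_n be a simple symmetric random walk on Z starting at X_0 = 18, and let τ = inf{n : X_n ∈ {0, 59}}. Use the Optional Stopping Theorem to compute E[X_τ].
E[X_τ] = 18

X_n is a martingale and τ is a bounded-mean stopping time (indeed τ is finite a.s. with bounded expectation since the walk is in a bounded region). By the OST, E[X_τ] = E[X_0] = 18. Equivalently: E[X_τ] = 59 · P(hit 59 first) + 0 · P(hit 0 first) = 59 · (18/59) = 18.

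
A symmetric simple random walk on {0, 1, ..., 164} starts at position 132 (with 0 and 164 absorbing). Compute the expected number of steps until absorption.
E[τ | X_0 = 132] = 4224

Let v_k = E[τ | X_0 = k]. Boundary: v_0 = v_164 = 0. Recurrence: v_k = 1 + (v_{k-1} + v_{k+1})/2 for 1 ≤ k ≤ 163. The particular solution to v_k − (v_{k-1} + v_{k+1})/2 = 1 is v_k = −k^2. Adding homogeneous solution A + B k and matching boundaries gives v_k = k (164 − k). Substituting k = 132: v_132 = 132 · 32 = 4224.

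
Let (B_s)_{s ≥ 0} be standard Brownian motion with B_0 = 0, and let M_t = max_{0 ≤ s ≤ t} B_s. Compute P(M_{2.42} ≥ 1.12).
P(M_{2.42} ≥ 1.12) = 2·P(B_{2.42} ≥ 1.12) = 2(1 − Φ(1.12/√2.42)) ≈ 0.4715

By the reflection principle for Brownian motion, P(M_t ≥ a) = 2 · P(B_t ≥ a) for a ≥ 0. Since B_t ~ N(0, t), P(B_t ≥ 1.12) = 1 − Φ(1.12/√t) = 1 − Φ(1.12/√2.42) = 1 − Φ(0.7200). So
  P(M_{2.42} ≥ 1.12) = 2(1 − Φ(0.7200)) ≈ 0.4715.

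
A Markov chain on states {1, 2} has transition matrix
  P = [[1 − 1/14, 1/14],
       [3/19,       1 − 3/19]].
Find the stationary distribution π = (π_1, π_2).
π_1 = 42/61, π_2 = 19/61

Solve πP = π with π_1 + π_2 = 1. From πP = π: π_1 · (1 − 1/14) + π_2 · 3/19 = π_1 ⇒ π_2 · 3/19 = π_1 · 1/14 ⇒ π_2/π_1 = (1/14)/(3/19) = 19/42. Together with π_1 + π_2 = 1:
  π_1 = (3/19)/(1/14 + 3/19) = (3/19)/(61/266) = 42/61,
  π_2 = (1/14)/(1/14 + 3/19) = (1/14)/(61/266) = 19/61.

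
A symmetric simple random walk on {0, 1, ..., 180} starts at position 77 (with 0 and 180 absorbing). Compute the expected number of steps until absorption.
E[τ | X_0 = 77] = 7931

Let v_k = E[τ | X_0 = k]. Boundary: v_0 = v_180 = 0. Recurrence: v_k = 1 + (v_{k-1} + v_{k+1})/2 for 1 ≤ k ≤ 179. The particular solution to v_k − (v_{k-1} + v_{k+1})/2 = 1 is v_k = −k^2. Adding homogeneous solution A + B k and matching boundaries gives v_k = k (180 − k). Substituting k = 77: v_77 = 77 · 103 = 7931.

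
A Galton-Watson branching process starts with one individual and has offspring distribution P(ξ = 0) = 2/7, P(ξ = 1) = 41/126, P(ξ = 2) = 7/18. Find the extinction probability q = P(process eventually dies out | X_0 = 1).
q = 36/49

The pgf is f(s) = 2/7 + 41/126·s + 7/18·s². The extinction probability q is the smallest fixed point of f in [0, 1]. Setting s = f(s):
  7/18·s² + (41/126 − 1)·s + 2/7 = 0
  7/18·s² − (2/7 + 7/18)·s + 2/7 = 0
which factors as (s − 1)·(7/18·s − 2/7) = 0, giving roots s = 1 and s = (2/7)/(7/18) = 36/49.
Mean offspring μ = 41/126 + 2·7/18 = 139/126 > 1 (supercritical), so q < 1. The extinction probability is the smaller root: q = (2/7)/(7/18) = 36/49.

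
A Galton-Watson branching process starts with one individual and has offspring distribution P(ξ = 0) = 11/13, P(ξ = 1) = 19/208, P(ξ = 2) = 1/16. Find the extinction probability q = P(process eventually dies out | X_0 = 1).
q = 1

Mean offspring μ = 0·11/13 + 1·19/208 + 2·1/16 = 45/208 ≤ 1. For μ ≤ 1 with offspring not concentrated at 1, the Galton-Watson process goes extinct almost surely, so q = 1.
(Algebraic check: The pgf is f(s) = 11/13 + 19/208·s + 1/16·s². The extinction probability q is the smallest fixed point of f in [0, 1]. Setting s = f(s):
  1/16·s² + (19/208 − 1)·s + 11/13 = 0
  1/16·s² − (11/13 + 1/16)·s + 11/13 = 0
which factors as (s − 1)·(1/16·s − 11/13) = 0, giving roots s = 1 and s = (11/13)/(1/16) = 176/13. Since 176/13 ≥ 1, the smallest root in [0, 1] is s = 1.)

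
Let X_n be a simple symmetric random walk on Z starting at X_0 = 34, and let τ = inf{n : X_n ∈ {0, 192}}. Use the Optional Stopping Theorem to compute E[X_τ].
E[X_τ] = 34

X_n is a martingale and τ is a bounded-mean stopping time (indeed τ is finite a.s. with bounded expectation since the walk is in a bounded region). By the OST, E[X_τ] = E[X_0] = 34. Equivalently: E[X_τ] = 192 · P(hit 192 first) + 0 · P(hit 0 first) = 192 · (34/192) = 34.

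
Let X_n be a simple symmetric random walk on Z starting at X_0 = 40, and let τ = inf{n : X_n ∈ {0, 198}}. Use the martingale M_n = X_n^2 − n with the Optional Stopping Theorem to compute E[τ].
E[τ] = 6320

M_n = X_n^2 − n is a martingale (since E[X_{n+1}^2 | F_n] = X_n^2 + 1). By OST (τ has finite mean in a bounded region), E[M_τ] = E[M_0] = X_0^2 − 0 = 40^2 = 1600. Also E[M_τ] = E[X_τ^2] − E[τ]. The walk exits at 0 or 198, with P(hit 198 first) = 40/198, so E[X_τ^2] = 198^2 · 40/198 + 0 = 7920. Thus E[τ] = E[X_τ^2] − E[M_τ] = 7920 − 1600 = 6320 = 40(198 − 40) = 6320.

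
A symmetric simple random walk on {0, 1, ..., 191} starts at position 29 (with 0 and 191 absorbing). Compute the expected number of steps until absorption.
E[τ | X_0 = 29] = 4698

Let v_k = E[τ | X_0 = k]. Boundary: v_0 = v_191 = 0. Recurrence: v_k = 1 + (v_{k-1} + v_{k+1})/2 for 1 ≤ k ≤ 190. The particular solution to v_k − (v_{k-1} + v_{k+1})/2 = 1 is v_k = −k^2. Adding homogeneous solution A + B k and matching boundaries gives v_k = k (191 − k). Substituting k = 29: v_29 = 29 · 162 = 4698.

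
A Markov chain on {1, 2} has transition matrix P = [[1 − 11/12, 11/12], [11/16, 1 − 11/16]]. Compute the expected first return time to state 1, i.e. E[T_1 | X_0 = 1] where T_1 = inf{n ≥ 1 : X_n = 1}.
E[T_1 | X_0 = 1] = 1/π_1 = 7/3

For an irreducible recurrent Markov chain with stationary distribution π, E[T_i | X_0 = i] = 1/π_i (Kac's formula). Here π_1 = (11/16)/(11/12 + 11/16) = (11/16)/(77/48) = 3/7, so E[T_1 | X_0 = 1] = 1/π_1 = (11/12 + 11/16)/(11/16) = (77/48)/(11/16) = 7/3.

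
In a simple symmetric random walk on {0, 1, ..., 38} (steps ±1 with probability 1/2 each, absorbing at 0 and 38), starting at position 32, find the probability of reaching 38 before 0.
P(hit 38 before 0) = 32/38 = 16/19

Let u_k = P(hit 38 before 0 | start at k). Then u_0 = 0, u_38 = 1, and u_k = u_{k-1}/2 + u_{k+1}/2 for 1 ≤ k ≤ 37. This harmonic recurrence is solved by u_k = k/38, giving u_32 = 32/38 = 16/19.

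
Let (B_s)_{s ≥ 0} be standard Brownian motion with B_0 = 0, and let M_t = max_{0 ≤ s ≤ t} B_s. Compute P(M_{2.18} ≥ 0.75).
P(M_{2.18} ≥ 0.75) = 2·P(B_{2.18} ≥ 0.75) = 2(1 − Φ(0.75/√2.18)) ≈ 0.6115

By the reflection principle for Brownian motion, P(M_t ≥ a) = 2 · P(B_t ≥ a) for a ≥ 0. Since B_t ~ N(0, t), P(B_t ≥ 0.75) = 1 − Φ(0.75/√t) = 1 − Φ(0.75/√2.18) = 1 − Φ(0.5080). So
  P(M_{2.18} ≥ 0.75) = 2(1 − Φ(0.5080)) ≈ 0.6115.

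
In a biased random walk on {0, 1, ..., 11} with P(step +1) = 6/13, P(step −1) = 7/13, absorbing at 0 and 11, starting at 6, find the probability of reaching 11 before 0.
P(hit 11 before 0) = (1 − (7/6)^6) / (1 − (7/6)^11) = 552041568/1614529687

Let u_k denote P(reach 11 before 0 | start at k). Boundary: u_0 = 0, u_11 = 1. Recurrence: u_k = 6/13·u_{k+1} + 7/13·u_{k-1} for 1 ≤ k ≤ 10. Try u_k = A + B·r^k with r = q/p = (7/13)/(6/13) = 7/6. Substitution satisfies the recurrence; boundary conditions give:
  u_k = (1 − r^k) / (1 − r^N) = (1 − (7/6)^6) / (1 − (7/6)^11) = 552041568/1614529687.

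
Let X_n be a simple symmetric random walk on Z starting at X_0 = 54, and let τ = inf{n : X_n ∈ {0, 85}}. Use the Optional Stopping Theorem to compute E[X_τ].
E[X_τ] = 54

X_n is a martingale and τ is a bounded-mean stopping time (indeed τ is finite a.s. with bounded expectation since the walk is in a bounded region). By the OST, E[X_τ] = E[X_0] = 54. Equivalently: E[X_τ] = 85 · P(hit 85 first) + 0 · P(hit 0 first) = 85 · (54/85) = 54.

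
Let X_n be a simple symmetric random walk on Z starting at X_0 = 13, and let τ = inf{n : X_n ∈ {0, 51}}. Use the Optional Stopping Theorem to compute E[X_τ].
E[X_τ] = 13

X_n is a martingale and τ is a bounded-mean stopping time (indeed τ is finite a.s. with bounded expectation since the walk is in a bounded region). By the OST, E[X_τ] = E[X_0] = 13. Equivalently: E[X_τ] = 51 · P(hit 51 first) + 0 · P(hit 0 first) = 51 · (13/51) = 13.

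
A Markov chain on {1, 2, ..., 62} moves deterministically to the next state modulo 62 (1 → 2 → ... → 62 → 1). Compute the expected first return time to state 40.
E[T_40 | X_0 = 40] = 62

The chain cycles deterministically, so starting at state 40 it returns in exactly 62 steps. Equivalently, the stationary distribution is uniform π_j = 1/62 for every state j, so by Kac's formula E[T_40] = 1/π_40 = 62.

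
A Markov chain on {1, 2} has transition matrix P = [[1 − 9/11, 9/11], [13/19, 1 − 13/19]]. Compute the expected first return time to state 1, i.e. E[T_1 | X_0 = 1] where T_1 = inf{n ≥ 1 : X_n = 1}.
E[T_1 | X_0 = 1] = 1/π_1 = 314/143

For an irreducible recurrent Markov chain with stationary distribution π, E[T_i | X_0 = i] = 1/π_i (Kac's formula). Here π_1 = (13/19)/(9/11 + 13/19) = (13/19)/(314/209) = 143/314, so E[T_1 | X_0 = 1] = 1/π_1 = (9/11 + 13/19)/(13/19) = (314/209)/(13/19) = 314/143.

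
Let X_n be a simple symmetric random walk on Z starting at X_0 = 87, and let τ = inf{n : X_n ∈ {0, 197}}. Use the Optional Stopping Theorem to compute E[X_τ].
E[X_τ] = 87

X_n is a martingale and τ is a bounded-mean stopping time (indeed τ is finite a.s. with bounded expectation since the walk is in a bounded region). By the OST, E[X_τ] = E[X_0] = 87. Equivalently: E[X_τ] = 197 · P(hit 197 first) + 0 · P(hit 0 first) = 197 · (87/197) = 87.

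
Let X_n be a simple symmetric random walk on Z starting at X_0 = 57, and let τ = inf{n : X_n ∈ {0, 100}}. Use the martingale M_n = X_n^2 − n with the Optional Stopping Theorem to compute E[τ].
E[τ] = 2451

M_n = X_n^2 − n is a martingale (since E[X_{n+1}^2 | F_n] = X_n^2 + 1). By OST (τ has finite mean in a bounded region), E[M_τ] = E[M_0] = X_0^2 − 0 = 57^2 = 3249. Also E[M_τ] = E[X_τ^2] − E[τ]. The walk exits at 0 or 100, with P(hit 100 first) = 57/100, so E[X_τ^2] = 100^2 · 57/100 + 0 = 5700. Thus E[τ] = E[X_τ^2] − E[M_τ] = 5700 − 3249 = 2451 = 57(100 − 57) = 2451.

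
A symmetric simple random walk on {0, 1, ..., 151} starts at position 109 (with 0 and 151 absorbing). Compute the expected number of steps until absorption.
E[τ | X_0 = 109] = 4578

Let v_k = E[τ | X_0 = k]. Boundary: v_0 = v_151 = 0. Recurrence: v_k = 1 + (v_{k-1} + v_{k+1})/2 for 1 ≤ k ≤ 150. The particular solution to v_k − (v_{k-1} + v_{k+1})/2 = 1 is v_k = −k^2. Adding homogeneous solution A + B k and matching boundaries gives v_k = k (151 − k). Substituting k = 109: v_109 = 109 · 42 = 4578.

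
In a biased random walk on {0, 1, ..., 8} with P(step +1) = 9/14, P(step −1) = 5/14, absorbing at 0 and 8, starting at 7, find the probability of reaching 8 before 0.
P(hit 8 before 0) = (1 − (5/9)^7) / (1 − (5/9)^8) = 10585899/10664024

Let u_k denote P(reach 8 before 0 | start at k). Boundary: u_0 = 0, u_8 = 1. Recurrence: u_k = 9/14·u_{k+1} + 5/14·u_{k-1} for 1 ≤ k ≤ 7. Try u_k = A + B·r^k with r = q/p = (5/14)/(9/14) = 5/9. Substitution satisfies the recurrence; boundary conditions give:
  u_k = (1 − r^k) / (1 − r^N) = (1 − (5/9)^7) / (1 − (5/9)^8) = 10585899/10664024.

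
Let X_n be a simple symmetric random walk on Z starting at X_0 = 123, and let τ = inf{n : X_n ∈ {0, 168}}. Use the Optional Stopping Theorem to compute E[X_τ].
E[X_τ] = 123

X_n is a martingale and τ is a bounded-mean stopping time (indeed τ is finite a.s. with bounded expectation since the walk is in a bounded region). By the OST, E[X_τ] = E[X_0] = 123. Equivalently: E[X_τ] = 168 · P(hit 168 first) + 0 · P(hit 0 first) = 168 · (123/168) = 123.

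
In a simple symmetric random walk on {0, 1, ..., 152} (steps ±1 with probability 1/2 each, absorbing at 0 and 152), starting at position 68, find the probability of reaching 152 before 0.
P(hit 152 before 0) = 68/152 = 17/38

Let u_k = P(hit 152 before 0 | start at k). Then u_0 = 0, u_152 = 1, and u_k = u_{k-1}/2 + u_{k+1}/2 for 1 ≤ k ≤ 151. This harmonic recurrence is solved by u_k = k/152, giving u_68 = 68/152 = 17/38.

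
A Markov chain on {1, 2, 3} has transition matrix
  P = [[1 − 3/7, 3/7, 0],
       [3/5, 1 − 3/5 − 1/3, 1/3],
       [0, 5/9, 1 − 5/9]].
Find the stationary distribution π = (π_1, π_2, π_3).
π = (7/15, 1/3, 1/5)

This is a birth-death chain on three states, which satisfies detailed balance: π_1 · P_{12} = π_2 · P_{21} and π_2 · P_{23} = π_3 · P_{32}.
From π_1 · 3/7 = π_2 · 3/5: π_2/π_1 = (3/7)/(3/5) = 5/7.
From π_2 · 1/3 = π_3 · 5/9: π_3/π_2 = (1/3)/(5/9) = 3/5.
Take π_1 proportional to 1; then unnormalized π = (1, 5/7, 3/7). Normalize by dividing by the sum 15/7:
  π = (7/15, 1/3, 1/5).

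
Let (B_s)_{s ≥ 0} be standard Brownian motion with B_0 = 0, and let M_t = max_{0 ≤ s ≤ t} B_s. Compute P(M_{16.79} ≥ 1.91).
P(M_{16.79} ≥ 1.91) = 2·P(B_{16.79} ≥ 1.91) = 2(1 − Φ(1.91/√16.79)) ≈ 0.6411

By the reflection principle for Brownian motion, P(M_t ≥ a) = 2 · P(B_t ≥ a) for a ≥ 0. Since B_t ~ N(0, t), P(B_t ≥ 1.91) = 1 − Φ(1.91/√t) = 1 − Φ(1.91/√16.79) = 1 − Φ(0.4661). So
  P(M_{16.79} ≥ 1.91) = 2(1 − Φ(0.4661)) ≈ 0.6411.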